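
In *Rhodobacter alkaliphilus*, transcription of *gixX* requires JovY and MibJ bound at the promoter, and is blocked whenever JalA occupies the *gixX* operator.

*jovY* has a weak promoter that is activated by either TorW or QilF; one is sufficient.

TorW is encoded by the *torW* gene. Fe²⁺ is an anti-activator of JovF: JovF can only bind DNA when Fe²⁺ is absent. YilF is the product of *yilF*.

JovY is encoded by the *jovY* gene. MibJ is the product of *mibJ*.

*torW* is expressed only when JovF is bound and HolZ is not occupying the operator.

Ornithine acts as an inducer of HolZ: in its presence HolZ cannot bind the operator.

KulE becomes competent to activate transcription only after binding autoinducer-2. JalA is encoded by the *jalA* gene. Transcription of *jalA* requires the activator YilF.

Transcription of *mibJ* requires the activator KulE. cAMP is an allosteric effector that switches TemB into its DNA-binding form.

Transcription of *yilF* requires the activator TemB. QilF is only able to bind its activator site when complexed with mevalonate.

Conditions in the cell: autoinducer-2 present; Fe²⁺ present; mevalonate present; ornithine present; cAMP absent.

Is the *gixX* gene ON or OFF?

ON

Fe²⁺ is present, so JovF is inactive.
Ornithine is present, so HolZ is inactive.
Required activator JovF is absent, so *torW* is not transcribed.
So TorW is not produced.
Mevalonate is present, so QilF is active.
Activator QilF is present, so *jovY* is transcribed.
So JovY is produced and active.
cAMP is absent, so TemB is inactive.
Required activator TemB is absent, so *yilF* is not transcribed.
So YilF is not produced.
Required activator YilF is absent, so *jalA* is not transcribed.
So JalA is not produced.
Autoinducer-2 is present, so KulE is active.
No repressor is bound and KulE is active, so *mibJ* is transcribed.
So MibJ is produced and active.
No repressor is bound and JovY and MibJ are active, so *gixX* is transcribed.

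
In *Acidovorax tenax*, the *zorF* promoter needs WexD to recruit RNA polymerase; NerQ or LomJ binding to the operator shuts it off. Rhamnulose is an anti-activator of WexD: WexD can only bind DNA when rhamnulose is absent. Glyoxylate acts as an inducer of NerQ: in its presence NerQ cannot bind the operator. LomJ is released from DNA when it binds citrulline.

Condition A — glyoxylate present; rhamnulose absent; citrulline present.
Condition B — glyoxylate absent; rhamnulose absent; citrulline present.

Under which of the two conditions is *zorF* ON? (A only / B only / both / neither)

A only

Condition A:
Glyoxylate is present, so NerQ is inactive.
Rhamnulose is absent, so WexD is active.
Citrulline is present, so LomJ is inactive.
No repressor is bound and WexD is active, so *zorF* is transcribed.
→ *zorF* is ON in A.
Condition B:
Glyoxylate is absent, so NerQ is active.
Rhamnulose is absent, so WexD is active.
Citrulline is present, so LomJ is inactive.
With repressor NerQ bound, *zorF* is not transcribed.
→ *zorF* is OFF in B.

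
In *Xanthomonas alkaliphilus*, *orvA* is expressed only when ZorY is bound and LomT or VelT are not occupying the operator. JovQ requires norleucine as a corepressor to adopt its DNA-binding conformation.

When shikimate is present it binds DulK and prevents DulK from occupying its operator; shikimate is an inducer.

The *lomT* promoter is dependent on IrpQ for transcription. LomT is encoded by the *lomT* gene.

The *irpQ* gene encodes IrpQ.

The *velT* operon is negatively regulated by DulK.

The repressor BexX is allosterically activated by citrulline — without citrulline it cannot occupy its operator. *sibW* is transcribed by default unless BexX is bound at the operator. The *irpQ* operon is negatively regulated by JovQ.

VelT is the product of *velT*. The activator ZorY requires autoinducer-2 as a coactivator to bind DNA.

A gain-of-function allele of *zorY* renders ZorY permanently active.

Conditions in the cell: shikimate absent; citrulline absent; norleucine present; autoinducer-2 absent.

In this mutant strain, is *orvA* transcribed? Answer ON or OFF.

ON

Norleucine is present, so JovQ is active.
With repressor JovQ bound, *irpQ* is not transcribed.
So IrpQ is not produced.
Required activator IrpQ is absent, so *lomT* is not transcribed.
So LomT is not produced.
ZorY is constitutively active in this strain.
Shikimate is absent, so DulK is active.
With repressor DulK bound, *velT* is not transcribed.
So VelT is not produced.
No repressor is bound and ZorY is active, so *orvA* is transcribed.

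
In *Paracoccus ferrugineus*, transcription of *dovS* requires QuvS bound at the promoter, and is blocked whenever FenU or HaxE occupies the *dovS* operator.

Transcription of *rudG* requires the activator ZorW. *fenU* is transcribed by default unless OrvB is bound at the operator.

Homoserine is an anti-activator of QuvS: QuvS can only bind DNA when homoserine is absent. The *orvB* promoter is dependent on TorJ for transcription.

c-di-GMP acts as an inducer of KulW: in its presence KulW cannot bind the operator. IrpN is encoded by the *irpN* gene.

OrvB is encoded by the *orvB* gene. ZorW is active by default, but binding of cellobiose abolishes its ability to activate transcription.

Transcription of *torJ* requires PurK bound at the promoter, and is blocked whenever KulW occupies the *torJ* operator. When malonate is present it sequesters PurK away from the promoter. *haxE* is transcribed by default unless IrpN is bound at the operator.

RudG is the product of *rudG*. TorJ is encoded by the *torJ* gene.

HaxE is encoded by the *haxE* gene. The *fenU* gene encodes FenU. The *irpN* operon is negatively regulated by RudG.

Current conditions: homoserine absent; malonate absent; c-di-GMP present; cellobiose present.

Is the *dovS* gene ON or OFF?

Homoserine is absent, so QuvS is active.
Malonate is absent, so PurK is active.
c-di-GMP is present, so KulW is inactive.
No repressor is bound and PurK is active, so *torJ* is transcribed.
So TorJ is produced and active.
No repressor is bound and TorJ is active, so *orvB* is transcribed.
So OrvB is produced and active.
With repressor OrvB bound, *fenU* is not transcribed.
So FenU is not produced.
Cellobiose is present, so ZorW is inactive.
Required activator ZorW is absent, so *rudG* is not transcribed.
So RudG is not produced.
With no repressor bound, *irpN* is transcribed.
So IrpN is produced and active.
With repressor IrpN bound, *haxE* is not transcribed.
So HaxE is not produced.
No repressor is bound and QuvS is active, so *dovS* is transcribed.

ON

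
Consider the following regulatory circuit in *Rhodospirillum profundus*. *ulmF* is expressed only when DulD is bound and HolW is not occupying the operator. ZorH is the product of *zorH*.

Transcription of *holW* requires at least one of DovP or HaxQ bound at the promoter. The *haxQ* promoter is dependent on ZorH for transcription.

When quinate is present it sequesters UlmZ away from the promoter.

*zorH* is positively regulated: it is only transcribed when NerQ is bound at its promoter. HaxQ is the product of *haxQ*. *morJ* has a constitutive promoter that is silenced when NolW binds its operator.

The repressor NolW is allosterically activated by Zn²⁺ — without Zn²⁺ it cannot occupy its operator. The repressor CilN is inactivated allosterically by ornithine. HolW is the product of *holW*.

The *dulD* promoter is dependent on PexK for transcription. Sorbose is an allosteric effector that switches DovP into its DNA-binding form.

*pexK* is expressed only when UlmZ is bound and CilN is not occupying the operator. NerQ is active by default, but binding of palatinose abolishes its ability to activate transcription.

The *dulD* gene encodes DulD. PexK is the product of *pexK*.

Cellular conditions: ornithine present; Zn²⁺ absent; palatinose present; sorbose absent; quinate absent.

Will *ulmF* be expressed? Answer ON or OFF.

Sorbose is absent, so DovP is inactive.
Palatinose is present, so NerQ is inactive.
Required activator NerQ is absent, so *zorH* is not transcribed.
So ZorH is not produced.
Required activator ZorH is absent, so *haxQ* is not transcribed.
So HaxQ is not produced.
No activator is available at the *holW* promoter, so *holW* is not transcribed.
So HolW is not produced.
Quinate is absent, so UlmZ is active.
Ornithine is present, so CilN is inactive.
No repressor is bound and UlmZ is active, so *pexK* is transcribed.
So PexK is produced and active.
No repressor is bound and PexK is active, so *dulD* is transcribed.
So DulD is produced and active.
No repressor is bound and DulD is active, so *ulmF* is transcribed.

ON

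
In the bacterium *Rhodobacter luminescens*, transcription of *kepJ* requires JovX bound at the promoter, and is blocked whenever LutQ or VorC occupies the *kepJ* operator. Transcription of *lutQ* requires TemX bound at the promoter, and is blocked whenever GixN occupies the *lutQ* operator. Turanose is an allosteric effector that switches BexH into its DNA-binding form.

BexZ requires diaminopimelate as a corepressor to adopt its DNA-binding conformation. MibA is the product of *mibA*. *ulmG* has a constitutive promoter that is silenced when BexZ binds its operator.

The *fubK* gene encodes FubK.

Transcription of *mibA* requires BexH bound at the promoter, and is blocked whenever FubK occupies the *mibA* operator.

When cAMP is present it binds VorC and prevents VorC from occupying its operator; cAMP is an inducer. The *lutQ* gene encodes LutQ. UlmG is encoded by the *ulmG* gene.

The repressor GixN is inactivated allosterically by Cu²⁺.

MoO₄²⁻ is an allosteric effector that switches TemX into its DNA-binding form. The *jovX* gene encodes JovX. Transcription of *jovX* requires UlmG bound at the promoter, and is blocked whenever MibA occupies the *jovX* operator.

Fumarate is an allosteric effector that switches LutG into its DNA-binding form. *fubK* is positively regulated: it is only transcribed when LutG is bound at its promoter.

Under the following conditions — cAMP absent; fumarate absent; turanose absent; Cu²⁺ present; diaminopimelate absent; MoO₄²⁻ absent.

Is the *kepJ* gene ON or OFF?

Turanose is absent, so BexH is inactive.
Fumarate is absent, so LutG is inactive.
Required activator LutG is absent, so *fubK* is not transcribed.
So FubK is not produced.
Required activator BexH is absent, so *mibA* is not transcribed.
So MibA is not produced.
Diaminopimelate is absent, so BexZ is inactive.
With no repressor bound, *ulmG* is transcribed.
So UlmG is produced and active.
No repressor is bound and UlmG is active, so *jovX* is transcribed.
So JovX is produced and active.
MoO₄²⁻ is absent, so TemX is inactive.
Cu²⁺ is present, so GixN is inactive.
Required activator TemX is absent, so *lutQ* is not transcribed.
So LutQ is not produced.
cAMP is absent, so VorC is active.
With repressor VorC bound, *kepJ* is not transcribed.

OFF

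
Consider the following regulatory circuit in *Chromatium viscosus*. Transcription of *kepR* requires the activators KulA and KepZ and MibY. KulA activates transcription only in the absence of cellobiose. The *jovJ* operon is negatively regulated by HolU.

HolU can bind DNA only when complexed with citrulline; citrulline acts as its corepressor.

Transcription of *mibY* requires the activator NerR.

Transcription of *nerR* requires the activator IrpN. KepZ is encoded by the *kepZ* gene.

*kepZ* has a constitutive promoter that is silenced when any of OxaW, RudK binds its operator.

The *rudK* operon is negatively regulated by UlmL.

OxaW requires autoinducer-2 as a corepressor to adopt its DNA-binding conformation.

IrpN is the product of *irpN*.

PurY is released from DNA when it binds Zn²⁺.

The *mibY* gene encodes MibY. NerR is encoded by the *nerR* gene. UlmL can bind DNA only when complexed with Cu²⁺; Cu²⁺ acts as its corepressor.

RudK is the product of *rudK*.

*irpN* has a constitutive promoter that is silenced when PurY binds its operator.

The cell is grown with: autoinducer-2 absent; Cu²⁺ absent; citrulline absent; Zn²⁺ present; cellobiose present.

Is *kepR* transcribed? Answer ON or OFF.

Cellobiose is present, so KulA is inactive.
Autoinducer-2 is absent, so OxaW is inactive.
Cu²⁺ is absent, so UlmL is inactive.
With no repressor bound, *rudK* is transcribed.
So RudK is produced and active.
With repressor RudK bound, *kepZ* is not transcribed.
So KepZ is not produced.
Zn²⁺ is present, so PurY is inactive.
With no repressor bound, *irpN* is transcribed.
So IrpN is produced and active.
No repressor is bound and IrpN is active, so *nerR* is transcribed.
So NerR is produced and active.
No repressor is bound and NerR is active, so *mibY* is transcribed.
So MibY is produced and active.
Required activator KulA is absent, so *kepR* is not transcribed.

OFF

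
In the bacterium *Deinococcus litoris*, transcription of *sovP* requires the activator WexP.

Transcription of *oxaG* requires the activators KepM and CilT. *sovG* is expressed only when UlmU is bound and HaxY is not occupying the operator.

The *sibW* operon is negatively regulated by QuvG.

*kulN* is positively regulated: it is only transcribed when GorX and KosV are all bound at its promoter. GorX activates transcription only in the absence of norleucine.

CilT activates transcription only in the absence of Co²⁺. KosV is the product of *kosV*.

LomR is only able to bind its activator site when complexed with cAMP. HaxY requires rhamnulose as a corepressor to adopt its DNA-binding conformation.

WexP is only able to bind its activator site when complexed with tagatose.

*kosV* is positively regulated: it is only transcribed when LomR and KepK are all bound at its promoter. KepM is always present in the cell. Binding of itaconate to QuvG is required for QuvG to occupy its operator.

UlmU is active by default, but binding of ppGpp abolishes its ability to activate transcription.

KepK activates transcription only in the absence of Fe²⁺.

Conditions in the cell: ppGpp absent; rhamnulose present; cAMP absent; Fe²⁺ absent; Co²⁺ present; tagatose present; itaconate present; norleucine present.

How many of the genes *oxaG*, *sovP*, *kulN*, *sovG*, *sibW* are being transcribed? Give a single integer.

KepM is produced constitutively and is active.
Co²⁺ is present, so CilT is inactive.
Required activator CilT is absent, so *oxaG* is not transcribed.
→ *oxaG* is OFF.
Tagatose is present, so WexP is active.
No repressor is bound and WexP is active, so *sovP* is transcribed.
→ *sovP* is ON.
Norleucine is present, so GorX is inactive.
cAMP is absent, so LomR is inactive.
Fe²⁺ is absent, so KepK is active.
Required activator LomR is absent, so *kosV* is not transcribed.
So KosV is not produced.
Required activator GorX is absent, so *kulN* is not transcribed.
→ *kulN* is OFF.
ppGpp is absent, so UlmU is active.
Rhamnulose is present, so HaxY is active.
With repressor HaxY bound, *sovG* is not transcribed.
→ *sovG* is OFF.
Itaconate is present, so QuvG is active.
With repressor QuvG bound, *sibW* is not transcribed.
→ *sibW* is OFF.
1 of the 5 genes is transcribed.

1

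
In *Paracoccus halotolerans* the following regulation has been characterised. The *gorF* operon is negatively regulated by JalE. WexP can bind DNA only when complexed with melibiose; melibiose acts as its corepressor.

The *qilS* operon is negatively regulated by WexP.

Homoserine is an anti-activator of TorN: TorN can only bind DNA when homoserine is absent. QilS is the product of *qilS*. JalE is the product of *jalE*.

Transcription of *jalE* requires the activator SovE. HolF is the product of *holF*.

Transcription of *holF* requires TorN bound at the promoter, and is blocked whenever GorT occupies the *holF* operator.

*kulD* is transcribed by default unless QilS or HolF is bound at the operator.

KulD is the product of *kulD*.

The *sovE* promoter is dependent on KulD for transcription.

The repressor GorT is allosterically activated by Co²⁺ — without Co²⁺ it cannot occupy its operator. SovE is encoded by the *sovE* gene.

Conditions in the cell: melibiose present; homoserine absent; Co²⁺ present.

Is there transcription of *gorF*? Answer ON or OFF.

Melibiose is present, so WexP is active.
With repressor WexP bound, *qilS* is not transcribed.
So QilS is not produced.
Homoserine is absent, so TorN is active.
Co²⁺ is present, so GorT is active.
With repressor GorT bound, *holF* is not transcribed.
So HolF is not produced.
With no repressor bound, *kulD* is transcribed.
So KulD is produced and active.
No repressor is bound and KulD is active, so *sovE* is transcribed.
So SovE is produced and active.
No repressor is bound and SovE is active, so *jalE* is transcribed.
So JalE is produced and active.
With repressor JalE bound, *gorF* is not transcribed.

OFF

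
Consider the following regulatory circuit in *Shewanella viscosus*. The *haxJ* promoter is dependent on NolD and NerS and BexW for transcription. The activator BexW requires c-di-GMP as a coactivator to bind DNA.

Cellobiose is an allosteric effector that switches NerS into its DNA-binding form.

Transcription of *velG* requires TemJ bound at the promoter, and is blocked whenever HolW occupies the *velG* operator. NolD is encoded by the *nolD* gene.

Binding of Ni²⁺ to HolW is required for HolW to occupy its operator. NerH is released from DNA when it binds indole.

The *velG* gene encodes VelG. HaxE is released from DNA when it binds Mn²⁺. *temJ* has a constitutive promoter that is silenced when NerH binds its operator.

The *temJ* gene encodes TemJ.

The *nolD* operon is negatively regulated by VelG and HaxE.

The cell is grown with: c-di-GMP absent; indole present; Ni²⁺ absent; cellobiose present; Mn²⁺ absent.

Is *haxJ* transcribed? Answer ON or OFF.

OFF

Ni²⁺ is absent, so HolW is inactive.
Indole is present, so NerH is inactive.
With no repressor bound, *temJ* is transcribed.
So TemJ is produced and active.
No repressor is bound and TemJ is active, so *velG* is transcribed.
So VelG is produced and active.
Mn²⁺ is absent, so HaxE is active.
With repressor VelG bound, *nolD* is not transcribed.
So NolD is not produced.
Cellobiose is present, so NerS is active.
c-di-GMP is absent, so BexW is inactive.
Required activator NolD is absent, so *haxJ* is not transcribed.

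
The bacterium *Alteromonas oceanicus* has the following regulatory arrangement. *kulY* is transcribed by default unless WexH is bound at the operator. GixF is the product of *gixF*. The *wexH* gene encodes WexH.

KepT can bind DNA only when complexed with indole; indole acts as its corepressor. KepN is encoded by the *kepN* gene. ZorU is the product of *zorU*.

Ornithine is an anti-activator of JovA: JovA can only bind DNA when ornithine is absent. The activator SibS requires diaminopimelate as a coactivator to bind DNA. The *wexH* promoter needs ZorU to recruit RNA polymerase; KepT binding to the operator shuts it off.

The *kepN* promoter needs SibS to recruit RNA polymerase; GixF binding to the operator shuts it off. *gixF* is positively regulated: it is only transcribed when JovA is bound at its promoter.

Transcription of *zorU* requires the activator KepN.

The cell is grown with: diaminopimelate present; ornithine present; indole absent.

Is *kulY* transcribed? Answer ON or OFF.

Ornithine is present, so JovA is inactive.
Required activator JovA is absent, so *gixF* is not transcribed.
So GixF is not produced.
Diaminopimelate is present, so SibS is active.
No repressor is bound and SibS is active, so *kepN* is transcribed.
So KepN is produced and active.
No repressor is bound and KepN is active, so *zorU* is transcribed.
So ZorU is produced and active.
Indole is absent, so KepT is inactive.
No repressor is bound and ZorU is active, so *wexH* is transcribed.
So WexH is produced and active.
With repressor WexH bound, *kulY* is not transcribed.

OFF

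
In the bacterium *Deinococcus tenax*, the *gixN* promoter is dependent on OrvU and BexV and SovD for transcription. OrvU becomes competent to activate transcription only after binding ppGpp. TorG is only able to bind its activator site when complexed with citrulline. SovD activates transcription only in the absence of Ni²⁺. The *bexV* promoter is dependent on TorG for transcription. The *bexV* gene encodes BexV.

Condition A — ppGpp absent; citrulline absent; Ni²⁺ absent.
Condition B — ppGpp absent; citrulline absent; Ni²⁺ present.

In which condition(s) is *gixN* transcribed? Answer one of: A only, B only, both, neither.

neither

Condition A:
ppGpp is absent, so OrvU is inactive.
Citrulline is absent, so TorG is inactive.
Required activator TorG is absent, so *bexV* is not transcribed.
So BexV is not produced.
Ni²⁺ is absent, so SovD is active.
Required activator OrvU is absent, so *gixN* is not transcribed.
→ *gixN* is OFF in A.
Condition B:
ppGpp is absent, so OrvU is inactive.
Citrulline is absent, so TorG is inactive.
Required activator TorG is absent, so *bexV* is not transcribed.
So BexV is not produced.
Ni²⁺ is present, so SovD is inactive.
Required activator OrvU is absent, so *gixN* is not transcribed.
→ *gixN* is OFF in B.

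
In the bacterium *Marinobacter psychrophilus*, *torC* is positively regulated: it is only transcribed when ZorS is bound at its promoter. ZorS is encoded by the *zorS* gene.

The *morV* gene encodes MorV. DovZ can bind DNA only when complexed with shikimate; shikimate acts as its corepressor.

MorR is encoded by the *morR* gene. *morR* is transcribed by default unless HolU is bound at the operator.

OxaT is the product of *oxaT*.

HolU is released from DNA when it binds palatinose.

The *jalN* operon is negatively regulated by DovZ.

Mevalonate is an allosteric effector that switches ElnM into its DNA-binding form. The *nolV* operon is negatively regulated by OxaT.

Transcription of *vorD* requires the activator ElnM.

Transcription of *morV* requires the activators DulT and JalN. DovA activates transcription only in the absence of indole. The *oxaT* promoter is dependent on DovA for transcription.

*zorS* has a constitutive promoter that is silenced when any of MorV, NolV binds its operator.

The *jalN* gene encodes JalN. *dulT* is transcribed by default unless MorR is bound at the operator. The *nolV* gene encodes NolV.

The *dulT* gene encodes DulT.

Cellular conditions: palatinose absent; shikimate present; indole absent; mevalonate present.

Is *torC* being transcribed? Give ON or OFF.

Palatinose is absent, so HolU is active.
With repressor HolU bound, *morR* is not transcribed.
So MorR is not produced.
With no repressor bound, *dulT* is transcribed.
So DulT is produced and active.
Shikimate is present, so DovZ is active.
With repressor DovZ bound, *jalN* is not transcribed.
So JalN is not produced.
Required activator JalN is absent, so *morV* is not transcribed.
So MorV is not produced.
Indole is absent, so DovA is active.
No repressor is bound and DovA is active, so *oxaT* is transcribed.
So OxaT is produced and active.
With repressor OxaT bound, *nolV* is not transcribed.
So NolV is not produced.
With no repressor bound, *zorS* is transcribed.
So ZorS is produced and active.
No repressor is bound and ZorS is active, so *torC* is transcribed.

ON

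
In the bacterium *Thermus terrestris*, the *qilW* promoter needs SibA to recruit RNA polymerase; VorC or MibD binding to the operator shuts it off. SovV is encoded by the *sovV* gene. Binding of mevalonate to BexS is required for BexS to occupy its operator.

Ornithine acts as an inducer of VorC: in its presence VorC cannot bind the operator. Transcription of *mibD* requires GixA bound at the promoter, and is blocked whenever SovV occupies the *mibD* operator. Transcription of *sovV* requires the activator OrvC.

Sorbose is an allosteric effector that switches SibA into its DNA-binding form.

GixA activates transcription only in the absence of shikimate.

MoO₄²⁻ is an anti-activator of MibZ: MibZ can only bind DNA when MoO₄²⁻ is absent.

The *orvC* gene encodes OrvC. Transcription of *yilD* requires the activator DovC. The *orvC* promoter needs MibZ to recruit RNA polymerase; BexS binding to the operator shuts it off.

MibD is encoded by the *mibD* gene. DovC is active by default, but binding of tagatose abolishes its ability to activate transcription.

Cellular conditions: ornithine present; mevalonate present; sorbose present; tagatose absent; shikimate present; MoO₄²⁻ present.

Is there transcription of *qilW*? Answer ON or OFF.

Ornithine is present, so VorC is inactive.
Sorbose is present, so SibA is active.
Shikimate is present, so GixA is inactive.
Mevalonate is present, so BexS is active.
MoO₄²⁻ is present, so MibZ is inactive.
With repressor BexS bound, *orvC* is not transcribed.
So OrvC is not produced.
Required activator OrvC is absent, so *sovV* is not transcribed.
So SovV is not produced.
Required activator GixA is absent, so *mibD* is not transcribed.
So MibD is not produced.
No repressor is bound and SibA is active, so *qilW* is transcribed.

ON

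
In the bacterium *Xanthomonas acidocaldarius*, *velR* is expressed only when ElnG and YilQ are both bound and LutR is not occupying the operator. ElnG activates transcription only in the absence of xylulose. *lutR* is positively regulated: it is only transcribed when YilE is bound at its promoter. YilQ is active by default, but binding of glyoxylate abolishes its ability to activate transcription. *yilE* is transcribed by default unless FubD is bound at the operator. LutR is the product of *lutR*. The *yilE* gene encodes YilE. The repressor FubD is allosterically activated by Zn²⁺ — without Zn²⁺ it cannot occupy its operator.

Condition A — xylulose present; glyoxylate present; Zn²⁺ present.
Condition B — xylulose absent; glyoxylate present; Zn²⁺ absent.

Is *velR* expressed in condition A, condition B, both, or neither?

Condition A:
Xylulose is present, so ElnG is inactive.
Glyoxylate is present, so YilQ is inactive.
Zn²⁺ is present, so FubD is active.
With repressor FubD bound, *yilE* is not transcribed.
So YilE is not produced.
Required activator YilE is absent, so *lutR* is not transcribed.
So LutR is not produced.
Required activator ElnG is absent, so *velR* is not transcribed.
→ *velR* is OFF in A.
Condition B:
Xylulose is absent, so ElnG is active.
Glyoxylate is present, so YilQ is inactive.
Zn²⁺ is absent, so FubD is inactive.
With no repressor bound, *yilE* is transcribed.
So YilE is produced and active.
No repressor is bound and YilE is active, so *lutR* is transcribed.
So LutR is produced and active.
With repressor LutR bound, *velR* is not transcribed.
→ *velR* is OFF in B.

neither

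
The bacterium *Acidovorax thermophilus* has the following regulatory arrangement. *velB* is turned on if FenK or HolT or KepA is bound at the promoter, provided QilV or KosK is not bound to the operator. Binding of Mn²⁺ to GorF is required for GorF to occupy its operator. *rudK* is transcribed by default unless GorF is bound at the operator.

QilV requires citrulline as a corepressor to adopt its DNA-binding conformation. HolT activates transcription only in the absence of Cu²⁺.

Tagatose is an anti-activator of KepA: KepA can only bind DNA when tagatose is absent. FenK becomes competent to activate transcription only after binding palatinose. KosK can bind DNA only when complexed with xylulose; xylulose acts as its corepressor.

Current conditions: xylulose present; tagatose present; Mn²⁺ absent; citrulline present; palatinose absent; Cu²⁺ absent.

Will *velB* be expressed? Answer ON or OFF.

OFF

Palatinose is absent, so FenK is inactive.
Cu²⁺ is absent, so HolT is active.
Tagatose is present, so KepA is inactive.
Citrulline is present, so QilV is active.
Xylulose is present, so KosK is active.
With repressor QilV bound, *velB* is not transcribed.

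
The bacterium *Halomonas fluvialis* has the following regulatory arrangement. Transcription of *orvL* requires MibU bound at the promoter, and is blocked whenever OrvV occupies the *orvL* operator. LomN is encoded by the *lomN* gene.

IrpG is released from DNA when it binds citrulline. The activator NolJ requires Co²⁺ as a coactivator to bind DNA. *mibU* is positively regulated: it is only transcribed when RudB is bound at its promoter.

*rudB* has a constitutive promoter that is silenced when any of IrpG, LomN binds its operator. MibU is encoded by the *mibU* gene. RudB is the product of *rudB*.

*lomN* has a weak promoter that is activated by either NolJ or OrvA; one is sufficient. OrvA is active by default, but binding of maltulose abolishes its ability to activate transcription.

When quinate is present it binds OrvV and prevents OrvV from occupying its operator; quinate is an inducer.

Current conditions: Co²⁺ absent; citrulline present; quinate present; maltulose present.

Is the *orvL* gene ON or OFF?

ON

Quinate is present, so OrvV is inactive.
Citrulline is present, so IrpG is inactive.
Co²⁺ is absent, so NolJ is inactive.
Maltulose is present, so OrvA is inactive.
No activator is available at the *lomN* promoter, so *lomN* is not transcribed.
So LomN is not produced.
With no repressor bound, *rudB* is transcribed.
So RudB is produced and active.
No repressor is bound and RudB is active, so *mibU* is transcribed.
So MibU is produced and active.
No repressor is bound and MibU is active, so *orvL* is transcribed.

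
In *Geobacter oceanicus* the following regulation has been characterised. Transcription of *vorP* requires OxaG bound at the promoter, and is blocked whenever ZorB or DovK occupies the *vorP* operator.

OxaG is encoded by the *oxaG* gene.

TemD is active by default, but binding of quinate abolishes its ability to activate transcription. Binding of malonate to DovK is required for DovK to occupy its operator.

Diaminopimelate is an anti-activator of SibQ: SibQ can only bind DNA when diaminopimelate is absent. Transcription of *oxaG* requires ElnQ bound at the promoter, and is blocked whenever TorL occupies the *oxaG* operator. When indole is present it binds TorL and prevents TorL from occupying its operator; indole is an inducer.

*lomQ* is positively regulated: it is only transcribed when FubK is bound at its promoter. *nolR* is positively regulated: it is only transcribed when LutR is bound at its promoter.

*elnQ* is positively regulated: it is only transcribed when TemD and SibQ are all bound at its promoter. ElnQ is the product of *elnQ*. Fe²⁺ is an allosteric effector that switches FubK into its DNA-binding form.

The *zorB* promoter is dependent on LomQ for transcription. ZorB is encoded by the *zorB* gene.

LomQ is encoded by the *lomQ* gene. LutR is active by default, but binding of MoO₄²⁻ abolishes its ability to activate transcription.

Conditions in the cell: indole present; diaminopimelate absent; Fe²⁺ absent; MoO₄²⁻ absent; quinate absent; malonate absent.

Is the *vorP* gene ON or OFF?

ON

Fe²⁺ is absent, so FubK is inactive.
Required activator FubK is absent, so *lomQ* is not transcribed.
So LomQ is not produced.
Required activator LomQ is absent, so *zorB* is not transcribed.
So ZorB is not produced.
Malonate is absent, so DovK is inactive.
Indole is present, so TorL is inactive.
Quinate is absent, so TemD is active.
Diaminopimelate is absent, so SibQ is active.
No repressor is bound and TemD and SibQ are active, so *elnQ* is transcribed.
So ElnQ is produced and active.
No repressor is bound and ElnQ is active, so *oxaG* is transcribed.
So OxaG is produced and active.
No repressor is bound and OxaG is active, so *vorP* is transcribed.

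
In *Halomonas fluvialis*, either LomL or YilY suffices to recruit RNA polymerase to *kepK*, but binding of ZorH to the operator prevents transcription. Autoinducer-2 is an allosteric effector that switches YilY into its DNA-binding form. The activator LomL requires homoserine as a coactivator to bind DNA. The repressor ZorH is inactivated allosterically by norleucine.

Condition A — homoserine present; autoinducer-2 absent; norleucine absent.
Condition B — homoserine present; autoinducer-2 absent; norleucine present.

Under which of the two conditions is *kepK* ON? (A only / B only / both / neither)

Condition A:
Homoserine is present, so LomL is active.
Autoinducer-2 is absent, so YilY is inactive.
Norleucine is absent, so ZorH is active.
With repressor ZorH bound, *kepK* is not transcribed.
→ *kepK* is OFF in A.
Condition B:
Homoserine is present, so LomL is active.
Autoinducer-2 is absent, so YilY is inactive.
Norleucine is present, so ZorH is inactive.
Activator LomL is present, so *kepK* is transcribed.
→ *kepK* is ON in B.

B only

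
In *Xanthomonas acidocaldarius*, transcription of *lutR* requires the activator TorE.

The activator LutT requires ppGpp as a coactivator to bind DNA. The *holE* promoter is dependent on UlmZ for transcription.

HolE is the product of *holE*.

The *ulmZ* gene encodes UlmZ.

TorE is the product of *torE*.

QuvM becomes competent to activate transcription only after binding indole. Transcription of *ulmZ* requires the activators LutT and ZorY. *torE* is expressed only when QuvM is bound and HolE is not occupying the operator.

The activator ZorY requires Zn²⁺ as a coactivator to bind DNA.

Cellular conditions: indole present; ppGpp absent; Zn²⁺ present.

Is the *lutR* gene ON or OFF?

ppGpp is absent, so LutT is inactive.
Zn²⁺ is present, so ZorY is active.
Required activator LutT is absent, so *ulmZ* is not transcribed.
So UlmZ is not produced.
Required activator UlmZ is absent, so *holE* is not transcribed.
So HolE is not produced.
Indole is present, so QuvM is active.
No repressor is bound and QuvM is active, so *torE* is transcribed.
So TorE is produced and active.
No repressor is bound and TorE is active, so *lutR* is transcribed.

ON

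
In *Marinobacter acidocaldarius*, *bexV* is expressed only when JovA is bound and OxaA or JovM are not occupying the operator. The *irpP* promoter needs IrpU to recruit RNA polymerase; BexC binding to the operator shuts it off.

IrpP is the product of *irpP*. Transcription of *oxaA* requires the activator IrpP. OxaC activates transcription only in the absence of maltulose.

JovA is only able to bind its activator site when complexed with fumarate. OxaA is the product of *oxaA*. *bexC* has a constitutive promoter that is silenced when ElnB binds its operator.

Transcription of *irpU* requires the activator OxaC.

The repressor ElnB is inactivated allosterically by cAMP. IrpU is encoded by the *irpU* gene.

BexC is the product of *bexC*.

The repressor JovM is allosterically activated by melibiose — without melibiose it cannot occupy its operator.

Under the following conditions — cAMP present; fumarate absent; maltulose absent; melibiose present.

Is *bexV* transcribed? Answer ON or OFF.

cAMP is present, so ElnB is inactive.
With no repressor bound, *bexC* is transcribed.
So BexC is produced and active.
Maltulose is absent, so OxaC is active.
No repressor is bound and OxaC is active, so *irpU* is transcribed.
So IrpU is produced and active.
With repressor BexC bound, *irpP* is not transcribed.
So IrpP is not produced.
Required activator IrpP is absent, so *oxaA* is not transcribed.
So OxaA is not produced.
Melibiose is present, so JovM is active.
Fumarate is absent, so JovA is inactive.
With repressor JovM bound, *bexV* is not transcribed.

OFF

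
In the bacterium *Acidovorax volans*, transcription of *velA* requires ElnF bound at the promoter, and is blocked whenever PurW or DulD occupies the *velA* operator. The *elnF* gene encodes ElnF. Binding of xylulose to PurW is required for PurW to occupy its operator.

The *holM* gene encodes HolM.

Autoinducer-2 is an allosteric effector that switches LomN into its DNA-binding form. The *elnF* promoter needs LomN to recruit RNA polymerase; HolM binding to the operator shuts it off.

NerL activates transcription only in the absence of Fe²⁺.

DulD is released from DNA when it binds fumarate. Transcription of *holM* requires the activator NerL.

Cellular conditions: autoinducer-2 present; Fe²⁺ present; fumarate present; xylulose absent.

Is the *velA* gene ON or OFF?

ON

Xylulose is absent, so PurW is inactive.
Autoinducer-2 is present, so LomN is active.
Fe²⁺ is present, so NerL is inactive.
Required activator NerL is absent, so *holM* is not transcribed.
So HolM is not produced.
No repressor is bound and LomN is active, so *elnF* is transcribed.
So ElnF is produced and active.
Fumarate is present, so DulD is inactive.
No repressor is bound and ElnF is active, so *velA* is transcribed.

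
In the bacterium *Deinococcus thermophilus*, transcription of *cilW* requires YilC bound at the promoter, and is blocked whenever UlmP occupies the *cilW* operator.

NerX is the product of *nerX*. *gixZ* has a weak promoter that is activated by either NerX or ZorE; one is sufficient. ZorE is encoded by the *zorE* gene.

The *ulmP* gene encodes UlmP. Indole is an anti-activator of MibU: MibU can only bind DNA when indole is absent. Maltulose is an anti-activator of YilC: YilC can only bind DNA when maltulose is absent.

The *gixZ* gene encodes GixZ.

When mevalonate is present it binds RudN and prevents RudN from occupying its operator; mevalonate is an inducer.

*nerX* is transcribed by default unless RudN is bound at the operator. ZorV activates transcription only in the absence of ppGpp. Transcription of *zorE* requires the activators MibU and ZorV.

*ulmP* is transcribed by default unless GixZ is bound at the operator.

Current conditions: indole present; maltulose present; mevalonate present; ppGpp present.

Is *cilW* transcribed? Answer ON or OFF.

Maltulose is present, so YilC is inactive.
Mevalonate is present, so RudN is inactive.
With no repressor bound, *nerX* is transcribed.
So NerX is produced and active.
Indole is present, so MibU is inactive.
ppGpp is present, so ZorV is inactive.
Required activator MibU is absent, so *zorE* is not transcribed.
So ZorE is not produced.
Activator NerX is present, so *gixZ* is transcribed.
So GixZ is produced and active.
With repressor GixZ bound, *ulmP* is not transcribed.
So UlmP is not produced.
Required activator YilC is absent, so *cilW* is not transcribed.

OFF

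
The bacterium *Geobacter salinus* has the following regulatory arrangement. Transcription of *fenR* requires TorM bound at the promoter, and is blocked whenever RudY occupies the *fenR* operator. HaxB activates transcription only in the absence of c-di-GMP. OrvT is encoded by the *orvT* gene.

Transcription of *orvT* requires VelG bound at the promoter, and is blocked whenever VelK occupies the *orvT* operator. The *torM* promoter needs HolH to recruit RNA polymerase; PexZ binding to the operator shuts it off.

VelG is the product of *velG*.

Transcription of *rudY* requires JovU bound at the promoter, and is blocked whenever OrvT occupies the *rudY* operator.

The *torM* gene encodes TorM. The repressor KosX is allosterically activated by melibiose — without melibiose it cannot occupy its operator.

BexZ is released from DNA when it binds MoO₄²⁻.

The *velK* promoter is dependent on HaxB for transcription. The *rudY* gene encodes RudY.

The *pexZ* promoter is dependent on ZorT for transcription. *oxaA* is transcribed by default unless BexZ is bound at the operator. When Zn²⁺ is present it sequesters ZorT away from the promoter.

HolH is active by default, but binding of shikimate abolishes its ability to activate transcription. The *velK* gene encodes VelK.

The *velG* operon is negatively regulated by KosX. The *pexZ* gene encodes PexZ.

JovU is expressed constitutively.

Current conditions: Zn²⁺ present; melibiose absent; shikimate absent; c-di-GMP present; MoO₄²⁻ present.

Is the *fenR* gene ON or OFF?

Zn²⁺ is present, so ZorT is inactive.
Required activator ZorT is absent, so *pexZ* is not transcribed.
So PexZ is not produced.
Shikimate is absent, so HolH is active.
No repressor is bound and HolH is active, so *torM* is transcribed.
So TorM is produced and active.
JovU is produced constitutively and is active.
c-di-GMP is present, so HaxB is inactive.
Required activator HaxB is absent, so *velK* is not transcribed.
So VelK is not produced.
Melibiose is absent, so KosX is inactive.
With no repressor bound, *velG* is transcribed.
So VelG is produced and active.
No repressor is bound and VelG is active, so *orvT* is transcribed.
So OrvT is produced and active.
With repressor OrvT bound, *rudY* is not transcribed.
So RudY is not produced.
No repressor is bound and TorM is active, so *fenR* is transcribed.

ON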